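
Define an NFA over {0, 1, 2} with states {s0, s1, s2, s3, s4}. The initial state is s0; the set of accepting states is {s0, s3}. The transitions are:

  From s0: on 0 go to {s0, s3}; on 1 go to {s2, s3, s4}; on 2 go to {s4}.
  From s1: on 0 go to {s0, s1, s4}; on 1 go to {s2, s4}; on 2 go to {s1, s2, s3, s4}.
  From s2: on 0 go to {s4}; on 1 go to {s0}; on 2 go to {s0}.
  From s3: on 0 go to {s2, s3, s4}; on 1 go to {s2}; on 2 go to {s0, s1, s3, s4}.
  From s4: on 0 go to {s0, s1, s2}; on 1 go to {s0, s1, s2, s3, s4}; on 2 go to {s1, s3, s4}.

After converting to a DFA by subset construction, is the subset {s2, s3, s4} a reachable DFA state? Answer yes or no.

yes

Start state of the DFA: {s0}.
{s0} --0--> {s0, s3}  [new]
{s0} --1--> {s2, s3, s4}  [new]
{s0} --2--> {s4}  [new]
{s0, s3} --0--> {s0, s2, s3, s4}  [new]
{s0, s3} --1--> {s2, s3, s4}  [seen]
{s0, s3} --2--> {s0, s1, s3, s4}  [new]
{s2, s3, s4} --0--> {s0, s1, s2, s3, s4}  [new]
{s2, s3, s4} --1--> {s0, s1, s2, s3, s4}  [seen]
{s2, s3, s4} --2--> {s0, s1, s3, s4}  [seen]
{s4} --0--> {s0, s1, s2}  [new]
{s4} --1--> {s0, s1, s2, s3, s4}  [seen]
{s4} --2--> {s1, s3, s4}  [new]
{s0, s2, s3, s4} --0--> {s0, s1, s2, s3, s4}  [seen]
{s0, s2, s3, s4} --1--> {s0, s1, s2, s3, s4}  [seen]
{s0, s2, s3, s4} --2--> {s0, s1, s3, s4}  [seen]
{s0, s1, s3, s4} --0--> {s0, s1, s2, s3, s4}  [seen]
{s0, s1, s3, s4} --1--> {s0, s1, s2, s3, s4}  [seen]
{s0, s1, s3, s4} --2--> {s0, s1, s2, s3, s4}  [seen]
{s0, s1, s2, s3, s4} --0--> {s0, s1, s2, s3, s4}  [seen]
{s0, s1, s2, s3, s4} --1--> {s0, s1, s2, s3, s4}  [seen]
{s0, s1, s2, s3, s4} --2--> {s0, s1, s2, s3, s4}  [seen]
{s0, s1, s2} --0--> {s0, s1, s3, s4}  [seen]
{s0, s1, s2} --1--> {s0, s2, s3, s4}  [seen]
{s0, s1, s2} --2--> {s0, s1, s2, s3, s4}  [seen]
{s1, s3, s4} --0--> {s0, s1, s2, s3, s4}  [seen]
{s1, s3, s4} --1--> {s0, s1, s2, s3, s4}  [seen]
{s1, s3, s4} --2--> {s0, s1, s2, s3, s4}  [seen]
Reachable DFA states: {s0}, {s0, s3}, {s2, s3, s4}, {s4}, {s0, s2, s3, s4}, {s0, s1, s3, s4}, {s0, s1, s2, s3, s4}, {s0, s1, s2}, {s1, s3, s4}.
{s2, s3, s4} is among them.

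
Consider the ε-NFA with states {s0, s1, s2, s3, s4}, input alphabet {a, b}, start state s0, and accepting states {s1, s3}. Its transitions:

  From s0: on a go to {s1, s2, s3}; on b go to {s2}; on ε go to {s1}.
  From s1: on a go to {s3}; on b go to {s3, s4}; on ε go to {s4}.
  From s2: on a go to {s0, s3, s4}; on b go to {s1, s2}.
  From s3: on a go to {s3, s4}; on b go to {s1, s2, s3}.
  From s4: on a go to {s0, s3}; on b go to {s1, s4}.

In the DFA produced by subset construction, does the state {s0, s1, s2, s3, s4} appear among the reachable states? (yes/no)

Start state of the DFA: {s0, s1, s4} (ε-closure of the NFA start).
{s0, s1, s4} --a--> {s0, s1, s2, s3, s4}  [new]
{s0, s1, s4} --b--> {s1, s2, s3, s4}  [new]
{s0, s1, s2, s3, s4} --a--> {s0, s1, s2, s3, s4}  [seen]
{s0, s1, s2, s3, s4} --b--> {s1, s2, s3, s4}  [seen]
{s1, s2, s3, s4} --a--> {s0, s1, s3, s4}  [new]
{s1, s2, s3, s4} --b--> {s1, s2, s3, s4}  [seen]
{s0, s1, s3, s4} --a--> {s0, s1, s2, s3, s4}  [seen]
{s0, s1, s3, s4} --b--> {s1, s2, s3, s4}  [seen]
Reachable DFA states: {s0, s1, s4}, {s0, s1, s2, s3, s4}, {s1, s2, s3, s4}, {s0, s1, s3, s4}.
{s0, s1, s2, s3, s4} is among them.

yes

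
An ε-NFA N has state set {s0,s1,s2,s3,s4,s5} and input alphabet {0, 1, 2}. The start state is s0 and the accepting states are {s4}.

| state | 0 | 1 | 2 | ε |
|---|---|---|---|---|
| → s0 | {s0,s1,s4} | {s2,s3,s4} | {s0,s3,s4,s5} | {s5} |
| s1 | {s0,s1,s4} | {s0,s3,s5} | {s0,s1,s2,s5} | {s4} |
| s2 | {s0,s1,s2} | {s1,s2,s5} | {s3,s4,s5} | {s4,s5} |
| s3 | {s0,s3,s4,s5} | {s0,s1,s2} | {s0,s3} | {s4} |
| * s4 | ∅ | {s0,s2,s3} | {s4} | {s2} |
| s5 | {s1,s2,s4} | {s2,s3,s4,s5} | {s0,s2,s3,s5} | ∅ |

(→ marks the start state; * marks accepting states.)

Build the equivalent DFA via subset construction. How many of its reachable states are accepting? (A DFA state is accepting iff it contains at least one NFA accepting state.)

4

Start state of the DFA: {s0,s5} (ε-closure of the NFA start).
{s0,s5} --0--> {s0,s1,s2,s4,s5}  [new]
{s0,s5} --1--> {s2,s3,s4,s5}  [new]
{s0,s5} --2--> {s0,s2,s3,s4,s5}  [new]
{s0,s1,s2,s4,s5} --0--> {s0,s1,s2,s4,s5}  [seen]
{s0,s1,s2,s4,s5} --1--> {s0,s1,s2,s3,s4,s5}  [new]
{s0,s1,s2,s4,s5} --2--> {s0,s1,s2,s3,s4,s5}  [seen]
{s2,s3,s4,s5} --0--> {s0,s1,s2,s3,s4,s5}  [seen]
{s2,s3,s4,s5} --1--> {s0,s1,s2,s3,s4,s5}  [seen]
{s2,s3,s4,s5} --2--> {s0,s2,s3,s4,s5}  [seen]
{s0,s2,s3,s4,s5} --0--> {s0,s1,s2,s3,s4,s5}  [seen]
{s0,s2,s3,s4,s5} --1--> {s0,s1,s2,s3,s4,s5}  [seen]
{s0,s2,s3,s4,s5} --2--> {s0,s2,s3,s4,s5}  [seen]
{s0,s1,s2,s3,s4,s5} --0--> {s0,s1,s2,s3,s4,s5}  [seen]
{s0,s1,s2,s3,s4,s5} --1--> {s0,s1,s2,s3,s4,s5}  [seen]
{s0,s1,s2,s3,s4,s5} --2--> {s0,s1,s2,s3,s4,s5}  [seen]
Reachable DFA states: {s0,s5}, {s0,s1,s2,s4,s5}, {s2,s3,s4,s5}, {s0,s2,s3,s4,s5}, {s0,s1,s2,s3,s4,s5}.
Accepting DFA states (contain an NFA accepting state): {s0,s1,s2,s4,s5}, {s2,s3,s4,s5}, {s0,s2,s3,s4,s5}, {s0,s1,s2,s3,s4,s5}.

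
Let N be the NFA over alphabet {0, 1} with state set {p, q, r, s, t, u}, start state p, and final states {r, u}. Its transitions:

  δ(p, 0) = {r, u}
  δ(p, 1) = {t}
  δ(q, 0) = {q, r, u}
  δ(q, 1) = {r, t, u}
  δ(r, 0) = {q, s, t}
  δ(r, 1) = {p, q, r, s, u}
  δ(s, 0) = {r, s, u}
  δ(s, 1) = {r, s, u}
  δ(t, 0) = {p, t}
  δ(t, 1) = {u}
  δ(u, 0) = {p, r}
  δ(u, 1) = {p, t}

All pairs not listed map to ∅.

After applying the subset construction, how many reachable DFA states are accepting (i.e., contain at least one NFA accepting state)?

Start state of the DFA: {p}.
{p} --0--> {r, u}  [new]
{p} --1--> {t}  [new]
{r, u} --0--> {p, q, r, s, t}  [new]
{r, u} --1--> {p, q, r, s, t, u}  [new]
{t} --0--> {p, t}  [new]
{t} --1--> {u}  [new]
{p, q, r, s, t} --0--> {p, q, r, s, t, u}  [seen]
{p, q, r, s, t} --1--> {p, q, r, s, t, u}  [seen]
{p, q, r, s, t, u} --0--> {p, q, r, s, t, u}  [seen]
{p, q, r, s, t, u} --1--> {p, q, r, s, t, u}  [seen]
{p, t} --0--> {p, r, t, u}  [new]
{p, t} --1--> {t, u}  [new]
{u} --0--> {p, r}  [new]
{u} --1--> {p, t}  [seen]
{p, r, t, u} --0--> {p, q, r, s, t, u}  [seen]
{p, r, t, u} --1--> {p, q, r, s, t, u}  [seen]
{t, u} --0--> {p, r, t}  [new]
{t, u} --1--> {p, t, u}  [new]
{p, r} --0--> {q, r, s, t, u}  [new]
{p, r} --1--> {p, q, r, s, t, u}  [seen]
{p, r, t} --0--> {p, q, r, s, t, u}  [seen]
{p, r, t} --1--> {p, q, r, s, t, u}  [seen]
{p, t, u} --0--> {p, r, t, u}  [seen]
{p, t, u} --1--> {p, t, u}  [seen]
{q, r, s, t, u} --0--> {p, q, r, s, t, u}  [seen]
{q, r, s, t, u} --1--> {p, q, r, s, t, u}  [seen]
Reachable DFA states: {p}, {r, u}, {t}, {p, q, r, s, t}, {p, q, r, s, t, u}, {p, t}, {u}, {p, r, t, u}, {t, u}, {p, r}, {p, r, t}, {p, t, u}, {q, r, s, t, u}.
Accepting DFA states (contain an NFA accepting state): {r, u}, {p, q, r, s, t}, {p, q, r, s, t, u}, {u}, {p, r, t, u}, {t, u}, {p, r}, {p, r, t}, {p, t, u}, {q, r, s, t, u}.

10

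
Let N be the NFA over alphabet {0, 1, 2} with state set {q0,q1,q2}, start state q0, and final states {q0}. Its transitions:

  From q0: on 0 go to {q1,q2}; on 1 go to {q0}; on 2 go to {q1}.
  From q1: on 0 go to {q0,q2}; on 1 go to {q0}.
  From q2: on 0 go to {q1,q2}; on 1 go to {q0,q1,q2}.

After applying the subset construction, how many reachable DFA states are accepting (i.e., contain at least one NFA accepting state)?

Start state of the DFA: {q0}.
{q0} --0--> {q1,q2}  [new]
{q0} --1--> {q0}  [seen]
{q0} --2--> {q1}  [new]
{q1,q2} --0--> {q0,q1,q2}  [new]
{q1,q2} --1--> {q0,q1,q2}  [seen]
{q1,q2} --2--> ∅  [new]
{q1} --0--> {q0,q2}  [new]
{q1} --1--> {q0}  [seen]
{q1} --2--> ∅  [seen]
{q0,q1,q2} --0--> {q0,q1,q2}  [seen]
{q0,q1,q2} --1--> {q0,q1,q2}  [seen]
{q0,q1,q2} --2--> {q1}  [seen]
∅ --0--> ∅  [seen]
∅ --1--> ∅  [seen]
∅ --2--> ∅  [seen]
{q0,q2} --0--> {q1,q2}  [seen]
{q0,q2} --1--> {q0,q1,q2}  [seen]
{q0,q2} --2--> {q1}  [seen]
Reachable DFA states: {q0}, {q1,q2}, {q1}, {q0,q1,q2}, ∅, {q0,q2}.
Accepting DFA states (contain an NFA accepting state): {q0}, {q0,q1,q2}, {q0,q2}.

3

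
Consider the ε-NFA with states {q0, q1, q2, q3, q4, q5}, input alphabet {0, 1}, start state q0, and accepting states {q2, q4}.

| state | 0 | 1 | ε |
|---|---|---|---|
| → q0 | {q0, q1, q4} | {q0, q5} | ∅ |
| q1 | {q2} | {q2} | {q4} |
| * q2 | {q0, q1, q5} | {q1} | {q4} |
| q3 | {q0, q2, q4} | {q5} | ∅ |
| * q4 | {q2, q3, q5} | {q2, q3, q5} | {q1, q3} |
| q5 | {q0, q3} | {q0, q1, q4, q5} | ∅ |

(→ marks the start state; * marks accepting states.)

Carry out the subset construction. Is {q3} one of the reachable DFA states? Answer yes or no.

no

Start state of the DFA: {q0} (ε-closure of the NFA start).
{q0} --0--> {q0, q1, q3, q4}  [new]
{q0} --1--> {q0, q5}  [new]
{q0, q1, q3, q4} --0--> {q0, q1, q2, q3, q4, q5}  [new]
{q0, q1, q3, q4} --1--> {q0, q1, q2, q3, q4, q5}  [seen]
{q0, q5} --0--> {q0, q1, q3, q4}  [seen]
{q0, q5} --1--> {q0, q1, q3, q4, q5}  [new]
{q0, q1, q2, q3, q4, q5} --0--> {q0, q1, q2, q3, q4, q5}  [seen]
{q0, q1, q2, q3, q4, q5} --1--> {q0, q1, q2, q3, q4, q5}  [seen]
{q0, q1, q3, q4, q5} --0--> {q0, q1, q2, q3, q4, q5}  [seen]
{q0, q1, q3, q4, q5} --1--> {q0, q1, q2, q3, q4, q5}  [seen]
Reachable DFA states: {q0}, {q0, q1, q3, q4}, {q0, q5}, {q0, q1, q2, q3, q4, q5}, {q0, q1, q3, q4, q5}.
{q3} is not among them.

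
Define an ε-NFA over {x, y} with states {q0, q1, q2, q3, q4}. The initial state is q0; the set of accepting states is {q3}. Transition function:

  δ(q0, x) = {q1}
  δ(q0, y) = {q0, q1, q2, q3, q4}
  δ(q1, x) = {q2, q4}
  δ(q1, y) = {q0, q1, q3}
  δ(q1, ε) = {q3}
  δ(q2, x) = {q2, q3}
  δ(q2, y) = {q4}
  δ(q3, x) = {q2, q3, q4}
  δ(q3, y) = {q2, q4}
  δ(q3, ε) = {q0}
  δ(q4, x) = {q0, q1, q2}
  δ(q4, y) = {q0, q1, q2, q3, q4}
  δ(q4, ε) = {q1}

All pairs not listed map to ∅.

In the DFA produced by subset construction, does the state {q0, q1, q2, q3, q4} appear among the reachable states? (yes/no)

Start state of the DFA: {q0} (ε-closure of the NFA start).
{q0} --x--> {q0, q1, q3}  [new]
{q0} --y--> {q0, q1, q2, q3, q4}  [new]
{q0, q1, q3} --x--> {q0, q1, q2, q3, q4}  [seen]
{q0, q1, q3} --y--> {q0, q1, q2, q3, q4}  [seen]
{q0, q1, q2, q3, q4} --x--> {q0, q1, q2, q3, q4}  [seen]
{q0, q1, q2, q3, q4} --y--> {q0, q1, q2, q3, q4}  [seen]
Reachable DFA states: {q0}, {q0, q1, q3}, {q0, q1, q2, q3, q4}.
{q0, q1, q2, q3, q4} is among them.

yes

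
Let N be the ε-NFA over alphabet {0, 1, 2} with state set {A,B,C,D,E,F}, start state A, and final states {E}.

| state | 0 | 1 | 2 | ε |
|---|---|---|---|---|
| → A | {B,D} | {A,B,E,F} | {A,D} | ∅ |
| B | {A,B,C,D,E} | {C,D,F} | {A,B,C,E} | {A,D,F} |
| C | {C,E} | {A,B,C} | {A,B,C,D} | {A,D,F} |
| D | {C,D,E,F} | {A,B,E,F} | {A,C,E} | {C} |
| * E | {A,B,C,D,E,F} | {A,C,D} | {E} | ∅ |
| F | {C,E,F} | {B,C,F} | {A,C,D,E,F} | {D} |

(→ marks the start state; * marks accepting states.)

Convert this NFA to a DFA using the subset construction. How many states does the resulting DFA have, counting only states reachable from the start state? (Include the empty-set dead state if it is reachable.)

4

Start state of the DFA: {A} (ε-closure of the NFA start).
{A} --0--> {A,B,C,D,F}  [new]
{A} --1--> {A,B,C,D,E,F}  [new]
{A} --2--> {A,C,D,F}  [new]
{A,B,C,D,F} --0--> {A,B,C,D,E,F}  [seen]
{A,B,C,D,F} --1--> {A,B,C,D,E,F}  [seen]
{A,B,C,D,F} --2--> {A,B,C,D,E,F}  [seen]
{A,B,C,D,E,F} --0--> {A,B,C,D,E,F}  [seen]
{A,B,C,D,E,F} --1--> {A,B,C,D,E,F}  [seen]
{A,B,C,D,E,F} --2--> {A,B,C,D,E,F}  [seen]
{A,C,D,F} --0--> {A,B,C,D,E,F}  [seen]
{A,C,D,F} --1--> {A,B,C,D,E,F}  [seen]
{A,C,D,F} --2--> {A,B,C,D,E,F}  [seen]
Reachable DFA states: {A}, {A,B,C,D,F}, {A,B,C,D,E,F}, {A,C,D,F}.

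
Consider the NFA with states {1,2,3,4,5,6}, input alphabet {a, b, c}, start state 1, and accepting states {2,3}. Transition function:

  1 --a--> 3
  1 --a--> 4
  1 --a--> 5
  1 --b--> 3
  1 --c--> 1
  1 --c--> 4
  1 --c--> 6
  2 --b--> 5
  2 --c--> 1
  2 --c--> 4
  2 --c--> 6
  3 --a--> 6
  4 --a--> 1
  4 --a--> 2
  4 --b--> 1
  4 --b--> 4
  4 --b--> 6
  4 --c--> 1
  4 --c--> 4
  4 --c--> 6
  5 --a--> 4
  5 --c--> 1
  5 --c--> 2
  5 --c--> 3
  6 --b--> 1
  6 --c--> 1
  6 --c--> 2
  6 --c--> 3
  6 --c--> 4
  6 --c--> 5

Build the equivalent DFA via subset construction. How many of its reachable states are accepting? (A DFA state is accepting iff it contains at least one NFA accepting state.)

Start state of the DFA: {1}.
{1} --a--> {3,4,5}  [new]
{1} --b--> {3}  [new]
{1} --c--> {1,4,6}  [new]
{3,4,5} --a--> {1,2,4,6}  [new]
{3,4,5} --b--> {1,4,6}  [seen]
{3,4,5} --c--> {1,2,3,4,6}  [new]
{3} --a--> {6}  [new]
{3} --b--> ∅  [new]
{3} --c--> ∅  [seen]
{1,4,6} --a--> {1,2,3,4,5}  [new]
{1,4,6} --b--> {1,3,4,6}  [new]
{1,4,6} --c--> {1,2,3,4,5,6}  [new]
{1,2,4,6} --a--> {1,2,3,4,5}  [seen]
{1,2,4,6} --b--> {1,3,4,5,6}  [new]
{1,2,4,6} --c--> {1,2,3,4,5,6}  [seen]
{1,2,3,4,6} --a--> {1,2,3,4,5,6}  [seen]
{1,2,3,4,6} --b--> {1,3,4,5,6}  [seen]
{1,2,3,4,6} --c--> {1,2,3,4,5,6}  [seen]
{6} --a--> ∅  [seen]
{6} --b--> {1}  [seen]
{6} --c--> {1,2,3,4,5}  [seen]
∅ --a--> ∅  [seen]
∅ --b--> ∅  [seen]
∅ --c--> ∅  [seen]
{1,2,3,4,5} --a--> {1,2,3,4,5,6}  [seen]
{1,2,3,4,5} --b--> {1,3,4,5,6}  [seen]
{1,2,3,4,5} --c--> {1,2,3,4,6}  [seen]
{1,3,4,6} --a--> {1,2,3,4,5,6}  [seen]
{1,3,4,6} --b--> {1,3,4,6}  [seen]
{1,3,4,6} --c--> {1,2,3,4,5,6}  [seen]
{1,2,3,4,5,6} --a--> {1,2,3,4,5,6}  [seen]
{1,2,3,4,5,6} --b--> {1,3,4,5,6}  [seen]
{1,2,3,4,5,6} --c--> {1,2,3,4,5,6}  [seen]
{1,3,4,5,6} --a--> {1,2,3,4,5,6}  [seen]
{1,3,4,5,6} --b--> {1,3,4,6}  [seen]
{1,3,4,5,6} --c--> {1,2,3,4,5,6}  [seen]
Reachable DFA states: {1}, {3,4,5}, {3}, {1,4,6}, {1,2,4,6}, {1,2,3,4,6}, {6}, ∅, {1,2,3,4,5}, {1,3,4,6}, {1,2,3,4,5,6}, {1,3,4,5,6}.
Accepting DFA states (contain an NFA accepting state): {3,4,5}, {3}, {1,2,4,6}, {1,2,3,4,6}, {1,2,3,4,5}, {1,3,4,6}, {1,2,3,4,5,6}, {1,3,4,5,6}.

8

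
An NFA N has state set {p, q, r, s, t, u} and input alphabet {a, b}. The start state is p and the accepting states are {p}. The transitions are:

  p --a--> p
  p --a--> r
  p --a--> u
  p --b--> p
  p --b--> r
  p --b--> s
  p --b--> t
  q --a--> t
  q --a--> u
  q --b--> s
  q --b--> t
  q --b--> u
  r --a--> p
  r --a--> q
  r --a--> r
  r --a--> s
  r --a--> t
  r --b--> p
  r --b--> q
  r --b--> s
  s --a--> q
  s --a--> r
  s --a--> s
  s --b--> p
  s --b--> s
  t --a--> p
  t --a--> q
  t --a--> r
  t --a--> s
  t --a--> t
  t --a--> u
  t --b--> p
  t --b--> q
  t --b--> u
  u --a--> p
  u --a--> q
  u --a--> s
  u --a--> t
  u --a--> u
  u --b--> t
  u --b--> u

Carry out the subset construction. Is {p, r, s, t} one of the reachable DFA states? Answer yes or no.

yes

Start state of the DFA: {p}.
{p} --a--> {p, r, u}  [new]
{p} --b--> {p, r, s, t}  [new]
{p, r, u} --a--> {p, q, r, s, t, u}  [new]
{p, r, u} --b--> {p, q, r, s, t, u}  [seen]
{p, r, s, t} --a--> {p, q, r, s, t, u}  [seen]
{p, r, s, t} --b--> {p, q, r, s, t, u}  [seen]
{p, q, r, s, t, u} --a--> {p, q, r, s, t, u}  [seen]
{p, q, r, s, t, u} --b--> {p, q, r, s, t, u}  [seen]
Reachable DFA states: {p}, {p, r, u}, {p, r, s, t}, {p, q, r, s, t, u}.
{p, r, s, t} is among them.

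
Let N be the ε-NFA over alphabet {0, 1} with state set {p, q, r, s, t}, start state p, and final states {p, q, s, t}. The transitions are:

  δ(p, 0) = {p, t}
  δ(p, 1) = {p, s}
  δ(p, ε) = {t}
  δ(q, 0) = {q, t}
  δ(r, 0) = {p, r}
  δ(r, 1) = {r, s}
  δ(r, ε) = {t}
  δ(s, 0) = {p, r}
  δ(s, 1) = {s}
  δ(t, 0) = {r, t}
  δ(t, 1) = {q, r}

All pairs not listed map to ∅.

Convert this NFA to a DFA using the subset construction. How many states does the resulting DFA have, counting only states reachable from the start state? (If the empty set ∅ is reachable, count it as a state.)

Start state of the DFA: {p, t} (ε-closure of the NFA start).
{p, t} --0--> {p, r, t}  [new]
{p, t} --1--> {p, q, r, s, t}  [new]
{p, r, t} --0--> {p, r, t}  [seen]
{p, r, t} --1--> {p, q, r, s, t}  [seen]
{p, q, r, s, t} --0--> {p, q, r, t}  [new]
{p, q, r, s, t} --1--> {p, q, r, s, t}  [seen]
{p, q, r, t} --0--> {p, q, r, t}  [seen]
{p, q, r, t} --1--> {p, q, r, s, t}  [seen]
Reachable DFA states: {p, t}, {p, r, t}, {p, q, r, s, t}, {p, q, r, t}.

4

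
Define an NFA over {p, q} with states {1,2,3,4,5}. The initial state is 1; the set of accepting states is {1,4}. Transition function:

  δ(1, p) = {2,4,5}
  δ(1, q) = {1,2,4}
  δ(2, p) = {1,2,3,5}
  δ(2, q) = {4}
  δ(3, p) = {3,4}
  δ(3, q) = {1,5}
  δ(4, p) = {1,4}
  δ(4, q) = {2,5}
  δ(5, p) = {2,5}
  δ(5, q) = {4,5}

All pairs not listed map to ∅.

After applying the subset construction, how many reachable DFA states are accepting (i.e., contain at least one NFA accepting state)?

5

Start state of the DFA: {1}.
{1} --p--> {2,4,5}  [new]
{1} --q--> {1,2,4}  [new]
{2,4,5} --p--> {1,2,3,4,5}  [new]
{2,4,5} --q--> {2,4,5}  [seen]
{1,2,4} --p--> {1,2,3,4,5}  [seen]
{1,2,4} --q--> {1,2,4,5}  [new]
{1,2,3,4,5} --p--> {1,2,3,4,5}  [seen]
{1,2,3,4,5} --q--> {1,2,4,5}  [seen]
{1,2,4,5} --p--> {1,2,3,4,5}  [seen]
{1,2,4,5} --q--> {1,2,4,5}  [seen]
Reachable DFA states: {1}, {2,4,5}, {1,2,4}, {1,2,3,4,5}, {1,2,4,5}.
Accepting DFA states (contain an NFA accepting state): {1}, {2,4,5}, {1,2,4}, {1,2,3,4,5}, {1,2,4,5}.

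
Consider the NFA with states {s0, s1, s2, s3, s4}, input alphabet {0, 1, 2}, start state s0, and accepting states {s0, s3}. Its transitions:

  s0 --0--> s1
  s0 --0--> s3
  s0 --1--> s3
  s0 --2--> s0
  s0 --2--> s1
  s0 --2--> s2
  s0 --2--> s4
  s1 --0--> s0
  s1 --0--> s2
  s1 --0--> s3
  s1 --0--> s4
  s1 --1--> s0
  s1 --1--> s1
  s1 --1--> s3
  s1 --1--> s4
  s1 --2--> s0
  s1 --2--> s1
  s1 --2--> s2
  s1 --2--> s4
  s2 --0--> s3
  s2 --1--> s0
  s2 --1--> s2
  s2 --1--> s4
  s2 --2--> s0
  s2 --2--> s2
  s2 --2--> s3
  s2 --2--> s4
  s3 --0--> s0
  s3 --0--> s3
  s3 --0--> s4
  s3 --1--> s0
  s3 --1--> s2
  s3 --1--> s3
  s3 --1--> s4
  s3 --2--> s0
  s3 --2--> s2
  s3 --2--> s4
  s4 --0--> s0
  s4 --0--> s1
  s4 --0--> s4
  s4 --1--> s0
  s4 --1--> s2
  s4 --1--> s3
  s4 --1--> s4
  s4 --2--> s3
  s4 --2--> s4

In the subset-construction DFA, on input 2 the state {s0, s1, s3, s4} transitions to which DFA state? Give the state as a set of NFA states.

δ(s0,2) = {s0, s1, s2, s4}; δ(s1,2) = {s0, s1, s2, s4}; δ(s3,2) = {s0, s2, s4}; δ(s4,2) = {s3, s4}.
Union: {s0, s1, s2, s3, s4}.

{s0, s1, s2, s3, s4}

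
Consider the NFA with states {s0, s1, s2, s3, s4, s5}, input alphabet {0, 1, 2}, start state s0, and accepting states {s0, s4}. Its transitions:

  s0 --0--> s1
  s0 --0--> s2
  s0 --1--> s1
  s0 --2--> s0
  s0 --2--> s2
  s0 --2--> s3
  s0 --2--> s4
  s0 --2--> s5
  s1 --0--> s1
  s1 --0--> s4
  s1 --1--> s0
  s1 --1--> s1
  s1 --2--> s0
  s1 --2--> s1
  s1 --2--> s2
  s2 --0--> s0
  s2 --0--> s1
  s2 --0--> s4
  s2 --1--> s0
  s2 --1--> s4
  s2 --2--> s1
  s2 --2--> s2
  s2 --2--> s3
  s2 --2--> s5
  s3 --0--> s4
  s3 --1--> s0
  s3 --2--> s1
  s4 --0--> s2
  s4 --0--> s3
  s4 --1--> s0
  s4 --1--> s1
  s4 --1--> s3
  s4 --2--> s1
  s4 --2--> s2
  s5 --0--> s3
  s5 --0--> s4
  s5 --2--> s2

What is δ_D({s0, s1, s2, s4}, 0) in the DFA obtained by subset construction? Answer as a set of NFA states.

{s0, s1, s2, s3, s4}

δ(s0,0) = {s1, s2}; δ(s1,0) = {s1, s4}; δ(s2,0) = {s0, s1, s4}; δ(s4,0) = {s2, s3}.
Union: {s0, s1, s2, s3, s4}.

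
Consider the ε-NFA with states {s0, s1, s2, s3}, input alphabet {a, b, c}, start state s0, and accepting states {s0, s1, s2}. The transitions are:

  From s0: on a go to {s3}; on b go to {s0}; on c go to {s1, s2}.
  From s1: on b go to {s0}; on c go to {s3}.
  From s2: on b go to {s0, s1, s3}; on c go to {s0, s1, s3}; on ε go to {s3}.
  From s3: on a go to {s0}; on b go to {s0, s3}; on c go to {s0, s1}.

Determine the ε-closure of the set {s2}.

{s2, s3}

Begin with {s2}.
s2 →ε {s3}; add s3.
ε-closure = {s2, s3}.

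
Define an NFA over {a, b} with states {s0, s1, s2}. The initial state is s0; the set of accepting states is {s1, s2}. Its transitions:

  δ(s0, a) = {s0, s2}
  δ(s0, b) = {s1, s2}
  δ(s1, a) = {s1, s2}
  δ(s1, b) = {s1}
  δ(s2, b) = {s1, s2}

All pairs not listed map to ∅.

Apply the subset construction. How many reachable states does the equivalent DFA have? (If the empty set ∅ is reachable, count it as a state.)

3

Start state of the DFA: {s0}.
{s0} --a--> {s0, s2}  [new]
{s0} --b--> {s1, s2}  [new]
{s0, s2} --a--> {s0, s2}  [seen]
{s0, s2} --b--> {s1, s2}  [seen]
{s1, s2} --a--> {s1, s2}  [seen]
{s1, s2} --b--> {s1, s2}  [seen]
Reachable DFA states: {s0}, {s0, s2}, {s1, s2}.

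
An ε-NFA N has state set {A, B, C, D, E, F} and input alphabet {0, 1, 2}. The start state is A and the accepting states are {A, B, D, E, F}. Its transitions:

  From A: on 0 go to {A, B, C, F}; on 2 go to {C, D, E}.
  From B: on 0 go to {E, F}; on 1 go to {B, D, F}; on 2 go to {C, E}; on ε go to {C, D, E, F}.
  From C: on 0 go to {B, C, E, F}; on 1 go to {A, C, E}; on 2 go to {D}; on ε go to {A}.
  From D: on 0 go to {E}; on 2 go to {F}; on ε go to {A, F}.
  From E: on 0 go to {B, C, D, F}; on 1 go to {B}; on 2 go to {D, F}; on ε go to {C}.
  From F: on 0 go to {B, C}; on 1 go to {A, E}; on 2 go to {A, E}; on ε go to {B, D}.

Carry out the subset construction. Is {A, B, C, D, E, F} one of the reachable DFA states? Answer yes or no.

Start state of the DFA: {A} (ε-closure of the NFA start).
{A} --0--> {A, B, C, D, E, F}  [new]
{A} --1--> ∅  [new]
{A} --2--> {A, B, C, D, E, F}  [seen]
{A, B, C, D, E, F} --0--> {A, B, C, D, E, F}  [seen]
{A, B, C, D, E, F} --1--> {A, B, C, D, E, F}  [seen]
{A, B, C, D, E, F} --2--> {A, B, C, D, E, F}  [seen]
∅ --0--> ∅  [seen]
∅ --1--> ∅  [seen]
∅ --2--> ∅  [seen]
Reachable DFA states: {A}, {A, B, C, D, E, F}, ∅.
{A, B, C, D, E, F} is among them.

yes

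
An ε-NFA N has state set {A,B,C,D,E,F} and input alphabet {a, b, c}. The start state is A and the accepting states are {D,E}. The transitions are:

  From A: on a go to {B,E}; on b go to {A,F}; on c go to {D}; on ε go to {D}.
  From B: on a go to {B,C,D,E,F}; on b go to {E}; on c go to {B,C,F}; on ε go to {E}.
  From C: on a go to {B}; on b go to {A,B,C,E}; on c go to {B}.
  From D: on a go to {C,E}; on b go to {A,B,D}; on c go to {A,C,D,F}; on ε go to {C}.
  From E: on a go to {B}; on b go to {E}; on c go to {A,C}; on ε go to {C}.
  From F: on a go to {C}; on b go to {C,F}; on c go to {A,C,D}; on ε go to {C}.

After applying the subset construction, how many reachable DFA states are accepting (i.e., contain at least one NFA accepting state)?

Start state of the DFA: {A,C,D} (ε-closure of the NFA start).
{A,C,D} --a--> {B,C,E}  [new]
{A,C,D} --b--> {A,B,C,D,E,F}  [new]
{A,C,D} --c--> {A,B,C,D,E,F}  [seen]
{B,C,E} --a--> {B,C,D,E,F}  [new]
{B,C,E} --b--> {A,B,C,D,E}  [new]
{B,C,E} --c--> {A,B,C,D,E,F}  [seen]
{A,B,C,D,E,F} --a--> {B,C,D,E,F}  [seen]
{A,B,C,D,E,F} --b--> {A,B,C,D,E,F}  [seen]
{A,B,C,D,E,F} --c--> {A,B,C,D,E,F}  [seen]
{B,C,D,E,F} --a--> {B,C,D,E,F}  [seen]
{B,C,D,E,F} --b--> {A,B,C,D,E,F}  [seen]
{B,C,D,E,F} --c--> {A,B,C,D,E,F}  [seen]
{A,B,C,D,E} --a--> {B,C,D,E,F}  [seen]
{A,B,C,D,E} --b--> {A,B,C,D,E,F}  [seen]
{A,B,C,D,E} --c--> {A,B,C,D,E,F}  [seen]
Reachable DFA states: {A,C,D}, {B,C,E}, {A,B,C,D,E,F}, {B,C,D,E,F}, {A,B,C,D,E}.
Accepting DFA states (contain an NFA accepting state): {A,C,D}, {B,C,E}, {A,B,C,D,E,F}, {B,C,D,E,F}, {A,B,C,D,E}.

5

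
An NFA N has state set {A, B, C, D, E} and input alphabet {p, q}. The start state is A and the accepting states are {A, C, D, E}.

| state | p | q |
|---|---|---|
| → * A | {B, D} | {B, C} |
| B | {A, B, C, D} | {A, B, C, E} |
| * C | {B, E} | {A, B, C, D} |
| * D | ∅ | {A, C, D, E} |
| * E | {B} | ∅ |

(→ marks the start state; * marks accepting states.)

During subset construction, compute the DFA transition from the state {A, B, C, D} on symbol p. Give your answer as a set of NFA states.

{A, B, C, D, E}

δ(A,p) = {B, D}; δ(B,p) = {A, B, C, D}; δ(C,p) = {B, E}; δ(D,p) = ∅.
Union: {A, B, C, D, E}.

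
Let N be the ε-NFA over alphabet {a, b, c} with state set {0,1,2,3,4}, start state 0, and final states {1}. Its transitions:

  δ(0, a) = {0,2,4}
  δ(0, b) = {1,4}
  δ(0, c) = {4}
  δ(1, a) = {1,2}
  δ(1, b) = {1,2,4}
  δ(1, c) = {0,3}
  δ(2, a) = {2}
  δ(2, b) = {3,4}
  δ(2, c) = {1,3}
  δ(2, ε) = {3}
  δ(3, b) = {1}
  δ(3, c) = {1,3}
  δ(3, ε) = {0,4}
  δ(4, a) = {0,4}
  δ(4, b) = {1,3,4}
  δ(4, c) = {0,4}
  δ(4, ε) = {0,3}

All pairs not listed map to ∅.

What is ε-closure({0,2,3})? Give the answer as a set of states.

Begin with {0,2,3}.
3 →ε {0,4}; add 4.
ε-closure = {0,2,3,4}.

{0,2,3,4}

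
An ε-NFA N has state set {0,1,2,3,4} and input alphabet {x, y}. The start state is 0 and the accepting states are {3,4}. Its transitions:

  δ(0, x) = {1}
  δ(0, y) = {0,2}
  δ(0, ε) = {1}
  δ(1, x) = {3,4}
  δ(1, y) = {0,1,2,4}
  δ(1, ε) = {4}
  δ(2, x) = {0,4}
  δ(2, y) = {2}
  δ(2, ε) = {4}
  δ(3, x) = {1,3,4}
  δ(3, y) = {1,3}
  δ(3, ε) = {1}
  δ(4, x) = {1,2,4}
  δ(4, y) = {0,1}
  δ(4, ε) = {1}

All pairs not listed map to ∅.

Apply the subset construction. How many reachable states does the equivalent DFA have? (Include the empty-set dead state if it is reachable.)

4

Start state of the DFA: {0,1,4} (ε-closure of the NFA start).
{0,1,4} --x--> {1,2,3,4}  [new]
{0,1,4} --y--> {0,1,2,4}  [new]
{1,2,3,4} --x--> {0,1,2,3,4}  [new]
{1,2,3,4} --y--> {0,1,2,3,4}  [seen]
{0,1,2,4} --x--> {0,1,2,3,4}  [seen]
{0,1,2,4} --y--> {0,1,2,4}  [seen]
{0,1,2,3,4} --x--> {0,1,2,3,4}  [seen]
{0,1,2,3,4} --y--> {0,1,2,3,4}  [seen]
Reachable DFA states: {0,1,4}, {1,2,3,4}, {0,1,2,4}, {0,1,2,3,4}.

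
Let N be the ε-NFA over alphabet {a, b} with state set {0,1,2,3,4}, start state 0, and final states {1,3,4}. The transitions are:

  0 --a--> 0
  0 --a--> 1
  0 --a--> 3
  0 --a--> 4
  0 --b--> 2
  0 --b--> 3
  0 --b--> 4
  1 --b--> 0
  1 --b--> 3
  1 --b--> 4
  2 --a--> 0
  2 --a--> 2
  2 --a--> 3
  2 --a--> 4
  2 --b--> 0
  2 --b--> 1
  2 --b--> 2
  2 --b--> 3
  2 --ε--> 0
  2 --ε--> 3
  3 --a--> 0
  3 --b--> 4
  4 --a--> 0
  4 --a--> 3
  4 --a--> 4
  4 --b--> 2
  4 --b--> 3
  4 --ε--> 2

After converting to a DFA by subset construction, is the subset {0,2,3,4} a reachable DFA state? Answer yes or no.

Start state of the DFA: {0} (ε-closure of the NFA start).
{0} --a--> {0,1,2,3,4}  [new]
{0} --b--> {0,2,3,4}  [new]
{0,1,2,3,4} --a--> {0,1,2,3,4}  [seen]
{0,1,2,3,4} --b--> {0,1,2,3,4}  [seen]
{0,2,3,4} --a--> {0,1,2,3,4}  [seen]
{0,2,3,4} --b--> {0,1,2,3,4}  [seen]
Reachable DFA states: {0}, {0,1,2,3,4}, {0,2,3,4}.
{0,2,3,4} is among them.

yes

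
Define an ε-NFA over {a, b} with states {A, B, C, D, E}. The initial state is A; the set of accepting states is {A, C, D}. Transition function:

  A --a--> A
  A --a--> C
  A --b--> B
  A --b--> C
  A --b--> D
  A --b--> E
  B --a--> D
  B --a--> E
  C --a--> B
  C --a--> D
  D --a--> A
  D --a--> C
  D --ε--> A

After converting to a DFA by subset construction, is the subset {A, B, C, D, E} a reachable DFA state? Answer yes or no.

yes

Start state of the DFA: {A} (ε-closure of the NFA start).
{A} --a--> {A, C}  [new]
{A} --b--> {A, B, C, D, E}  [new]
{A, C} --a--> {A, B, C, D}  [new]
{A, C} --b--> {A, B, C, D, E}  [seen]
{A, B, C, D, E} --a--> {A, B, C, D, E}  [seen]
{A, B, C, D, E} --b--> {A, B, C, D, E}  [seen]
{A, B, C, D} --a--> {A, B, C, D, E}  [seen]
{A, B, C, D} --b--> {A, B, C, D, E}  [seen]
Reachable DFA states: {A}, {A, C}, {A, B, C, D, E}, {A, B, C, D}.
{A, B, C, D, E} is among them.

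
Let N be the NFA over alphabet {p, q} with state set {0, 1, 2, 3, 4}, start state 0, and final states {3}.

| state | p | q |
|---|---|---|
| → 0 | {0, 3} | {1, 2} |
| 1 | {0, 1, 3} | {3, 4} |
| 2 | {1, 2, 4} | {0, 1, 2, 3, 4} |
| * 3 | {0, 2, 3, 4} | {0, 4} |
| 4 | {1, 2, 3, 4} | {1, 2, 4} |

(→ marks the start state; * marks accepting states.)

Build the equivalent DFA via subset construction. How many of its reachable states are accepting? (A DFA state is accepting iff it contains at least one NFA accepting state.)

3

Start state of the DFA: {0}.
{0} --p--> {0, 3}  [new]
{0} --q--> {1, 2}  [new]
{0, 3} --p--> {0, 2, 3, 4}  [new]
{0, 3} --q--> {0, 1, 2, 4}  [new]
{1, 2} --p--> {0, 1, 2, 3, 4}  [new]
{1, 2} --q--> {0, 1, 2, 3, 4}  [seen]
{0, 2, 3, 4} --p--> {0, 1, 2, 3, 4}  [seen]
{0, 2, 3, 4} --q--> {0, 1, 2, 3, 4}  [seen]
{0, 1, 2, 4} --p--> {0, 1, 2, 3, 4}  [seen]
{0, 1, 2, 4} --q--> {0, 1, 2, 3, 4}  [seen]
{0, 1, 2, 3, 4} --p--> {0, 1, 2, 3, 4}  [seen]
{0, 1, 2, 3, 4} --q--> {0, 1, 2, 3, 4}  [seen]
Reachable DFA states: {0}, {0, 3}, {1, 2}, {0, 2, 3, 4}, {0, 1, 2, 4}, {0, 1, 2, 3, 4}.
Accepting DFA states (contain an NFA accepting state): {0, 3}, {0, 2, 3, 4}, {0, 1, 2, 3, 4}.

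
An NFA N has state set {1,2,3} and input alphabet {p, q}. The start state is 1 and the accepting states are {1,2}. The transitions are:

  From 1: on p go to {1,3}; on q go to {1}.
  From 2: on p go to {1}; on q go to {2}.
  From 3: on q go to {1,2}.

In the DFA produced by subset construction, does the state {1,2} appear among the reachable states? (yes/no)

yes

Start state of the DFA: {1}.
{1} --p--> {1,3}  [new]
{1} --q--> {1}  [seen]
{1,3} --p--> {1,3}  [seen]
{1,3} --q--> {1,2}  [new]
{1,2} --p--> {1,3}  [seen]
{1,2} --q--> {1,2}  [seen]
Reachable DFA states: {1}, {1,3}, {1,2}.
{1,2} is among them.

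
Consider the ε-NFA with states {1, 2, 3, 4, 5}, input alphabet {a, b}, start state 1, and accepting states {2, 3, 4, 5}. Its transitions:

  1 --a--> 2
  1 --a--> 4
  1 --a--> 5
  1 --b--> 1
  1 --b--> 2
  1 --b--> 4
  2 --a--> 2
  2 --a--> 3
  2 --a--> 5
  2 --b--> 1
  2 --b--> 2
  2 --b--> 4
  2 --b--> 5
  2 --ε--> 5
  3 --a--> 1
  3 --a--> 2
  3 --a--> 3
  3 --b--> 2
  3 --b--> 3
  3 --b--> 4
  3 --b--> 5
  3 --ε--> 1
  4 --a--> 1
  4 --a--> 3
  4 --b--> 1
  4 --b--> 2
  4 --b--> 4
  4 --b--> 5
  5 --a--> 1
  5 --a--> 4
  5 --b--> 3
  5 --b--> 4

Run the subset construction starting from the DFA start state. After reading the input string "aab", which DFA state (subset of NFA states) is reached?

Start: {1}.
δ(1,a) = {2, 4, 5}.
Union: {2, 4, 5}.
After a: {2, 4, 5}.
δ(2,a) = {2, 3, 5}; δ(4,a) = {1, 3}; δ(5,a) = {1, 4}.
Union: {1, 2, 3, 4, 5}.
After a: {1, 2, 3, 4, 5}.
δ(1,b) = {1, 2, 4}; δ(2,b) = {1, 2, 4, 5}; δ(3,b) = {2, 3, 4, 5}; δ(4,b) = {1, 2, 4, 5}; δ(5,b) = {3, 4}.
Union: {1, 2, 3, 4, 5}.
After b: {1, 2, 3, 4, 5}.

{1, 2, 3, 4, 5}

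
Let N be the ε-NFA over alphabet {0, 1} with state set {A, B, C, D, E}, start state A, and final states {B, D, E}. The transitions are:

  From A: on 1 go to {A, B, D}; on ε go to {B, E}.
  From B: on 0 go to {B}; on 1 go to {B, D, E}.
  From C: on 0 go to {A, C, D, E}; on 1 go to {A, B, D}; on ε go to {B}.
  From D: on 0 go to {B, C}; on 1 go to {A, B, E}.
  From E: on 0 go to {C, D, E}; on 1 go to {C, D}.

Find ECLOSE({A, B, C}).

{A, B, C, E}

Begin with {A, B, C}.
A →ε {B, E}; add E.
ε-closure = {A, B, C, E}.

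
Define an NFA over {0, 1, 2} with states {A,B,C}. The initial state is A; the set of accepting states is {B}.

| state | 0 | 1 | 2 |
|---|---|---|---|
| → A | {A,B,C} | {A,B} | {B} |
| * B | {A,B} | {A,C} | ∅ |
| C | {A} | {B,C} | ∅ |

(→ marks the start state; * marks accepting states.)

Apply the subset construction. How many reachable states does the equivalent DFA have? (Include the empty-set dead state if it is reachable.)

Start state of the DFA: {A}.
{A} --0--> {A,B,C}  [new]
{A} --1--> {A,B}  [new]
{A} --2--> {B}  [new]
{A,B,C} --0--> {A,B,C}  [seen]
{A,B,C} --1--> {A,B,C}  [seen]
{A,B,C} --2--> {B}  [seen]
{A,B} --0--> {A,B,C}  [seen]
{A,B} --1--> {A,B,C}  [seen]
{A,B} --2--> {B}  [seen]
{B} --0--> {A,B}  [seen]
{B} --1--> {A,C}  [new]
{B} --2--> ∅  [new]
{A,C} --0--> {A,B,C}  [seen]
{A,C} --1--> {A,B,C}  [seen]
{A,C} --2--> {B}  [seen]
∅ --0--> ∅  [seen]
∅ --1--> ∅  [seen]
∅ --2--> ∅  [seen]
Reachable DFA states: {A}, {A,B,C}, {A,B}, {B}, {A,C}, ∅.

6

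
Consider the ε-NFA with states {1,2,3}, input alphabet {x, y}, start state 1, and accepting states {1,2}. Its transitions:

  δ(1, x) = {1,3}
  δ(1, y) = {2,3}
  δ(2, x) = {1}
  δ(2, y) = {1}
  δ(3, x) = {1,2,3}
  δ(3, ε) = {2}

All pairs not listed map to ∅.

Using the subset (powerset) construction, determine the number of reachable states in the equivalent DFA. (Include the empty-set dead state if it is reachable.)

3

Start state of the DFA: {1} (ε-closure of the NFA start).
{1} --x--> {1,2,3}  [new]
{1} --y--> {2,3}  [new]
{1,2,3} --x--> {1,2,3}  [seen]
{1,2,3} --y--> {1,2,3}  [seen]
{2,3} --x--> {1,2,3}  [seen]
{2,3} --y--> {1}  [seen]
Reachable DFA states: {1}, {1,2,3}, {2,3}.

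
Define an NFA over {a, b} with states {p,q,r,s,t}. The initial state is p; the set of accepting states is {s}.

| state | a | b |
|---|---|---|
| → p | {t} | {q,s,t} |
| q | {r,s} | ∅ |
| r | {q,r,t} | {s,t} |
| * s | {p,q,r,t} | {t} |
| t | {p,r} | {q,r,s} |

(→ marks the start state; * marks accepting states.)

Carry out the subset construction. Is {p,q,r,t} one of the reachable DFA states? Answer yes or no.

yes

Start state of the DFA: {p}.
{p} --a--> {t}  [new]
{p} --b--> {q,s,t}  [new]
{t} --a--> {p,r}  [new]
{t} --b--> {q,r,s}  [new]
{q,s,t} --a--> {p,q,r,s,t}  [new]
{q,s,t} --b--> {q,r,s,t}  [new]
{p,r} --a--> {q,r,t}  [new]
{p,r} --b--> {q,s,t}  [seen]
{q,r,s} --a--> {p,q,r,s,t}  [seen]
{q,r,s} --b--> {s,t}  [new]
{p,q,r,s,t} --a--> {p,q,r,s,t}  [seen]
{p,q,r,s,t} --b--> {q,r,s,t}  [seen]
{q,r,s,t} --a--> {p,q,r,s,t}  [seen]
{q,r,s,t} --b--> {q,r,s,t}  [seen]
{q,r,t} --a--> {p,q,r,s,t}  [seen]
{q,r,t} --b--> {q,r,s,t}  [seen]
{s,t} --a--> {p,q,r,t}  [new]
{s,t} --b--> {q,r,s,t}  [seen]
{p,q,r,t} --a--> {p,q,r,s,t}  [seen]
{p,q,r,t} --b--> {q,r,s,t}  [seen]
Reachable DFA states: {p}, {t}, {q,s,t}, {p,r}, {q,r,s}, {p,q,r,s,t}, {q,r,s,t}, {q,r,t}, {s,t}, {p,q,r,t}.
{p,q,r,t} is among them.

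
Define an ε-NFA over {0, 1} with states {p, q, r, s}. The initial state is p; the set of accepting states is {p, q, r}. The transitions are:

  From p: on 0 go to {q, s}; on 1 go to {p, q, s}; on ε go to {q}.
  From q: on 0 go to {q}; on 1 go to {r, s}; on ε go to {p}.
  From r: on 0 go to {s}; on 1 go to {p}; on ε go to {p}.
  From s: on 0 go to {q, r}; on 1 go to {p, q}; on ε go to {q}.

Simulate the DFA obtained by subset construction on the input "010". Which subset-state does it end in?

Start: {p, q}.
δ(p,0) = {q, s}; δ(q,0) = {q}.
Union: {q, s}.
ε-closure gives {p, q, s}.
After 0: {p, q, s}.
δ(p,1) = {p, q, s}; δ(q,1) = {r, s}; δ(s,1) = {p, q}.
Union: {p, q, r, s}.
After 1: {p, q, r, s}.
δ(p,0) = {q, s}; δ(q,0) = {q}; δ(r,0) = {s}; δ(s,0) = {q, r}.
Union: {q, r, s}.
ε-closure gives {p, q, r, s}.
After 0: {p, q, r, s}.

{p, q, r, s}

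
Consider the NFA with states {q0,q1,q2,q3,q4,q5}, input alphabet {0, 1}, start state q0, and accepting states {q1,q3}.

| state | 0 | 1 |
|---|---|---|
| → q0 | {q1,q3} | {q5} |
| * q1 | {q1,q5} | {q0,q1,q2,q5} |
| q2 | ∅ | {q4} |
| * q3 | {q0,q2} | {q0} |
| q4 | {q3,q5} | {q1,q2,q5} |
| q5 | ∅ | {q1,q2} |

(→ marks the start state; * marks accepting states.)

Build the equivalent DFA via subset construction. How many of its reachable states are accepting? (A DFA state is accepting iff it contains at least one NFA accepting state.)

6

Start state of the DFA: {q0}.
{q0} --0--> {q1,q3}  [new]
{q0} --1--> {q5}  [new]
{q1,q3} --0--> {q0,q1,q2,q5}  [new]
{q1,q3} --1--> {q0,q1,q2,q5}  [seen]
{q5} --0--> ∅  [new]
{q5} --1--> {q1,q2}  [new]
{q0,q1,q2,q5} --0--> {q1,q3,q5}  [new]
{q0,q1,q2,q5} --1--> {q0,q1,q2,q4,q5}  [new]
∅ --0--> ∅  [seen]
∅ --1--> ∅  [seen]
{q1,q2} --0--> {q1,q5}  [new]
{q1,q2} --1--> {q0,q1,q2,q4,q5}  [seen]
{q1,q3,q5} --0--> {q0,q1,q2,q5}  [seen]
{q1,q3,q5} --1--> {q0,q1,q2,q5}  [seen]
{q0,q1,q2,q4,q5} --0--> {q1,q3,q5}  [seen]
{q0,q1,q2,q4,q5} --1--> {q0,q1,q2,q4,q5}  [seen]
{q1,q5} --0--> {q1,q5}  [seen]
{q1,q5} --1--> {q0,q1,q2,q5}  [seen]
Reachable DFA states: {q0}, {q1,q3}, {q5}, {q0,q1,q2,q5}, ∅, {q1,q2}, {q1,q3,q5}, {q0,q1,q2,q4,q5}, {q1,q5}.
Accepting DFA states (contain an NFA accepting state): {q1,q3}, {q0,q1,q2,q5}, {q1,q2}, {q1,q3,q5}, {q0,q1,q2,q4,q5}, {q1,q5}.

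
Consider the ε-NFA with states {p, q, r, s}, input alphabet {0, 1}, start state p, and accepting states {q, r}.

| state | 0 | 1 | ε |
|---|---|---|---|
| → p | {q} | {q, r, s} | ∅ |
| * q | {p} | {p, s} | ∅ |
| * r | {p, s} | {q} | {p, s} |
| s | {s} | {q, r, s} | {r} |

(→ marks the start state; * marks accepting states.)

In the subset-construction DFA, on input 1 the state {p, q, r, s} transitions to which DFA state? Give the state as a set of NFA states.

δ(p,1) = {q, r, s}; δ(q,1) = {p, s}; δ(r,1) = {q}; δ(s,1) = {q, r, s}.
Union: {p, q, r, s}.

{p, q, r, s}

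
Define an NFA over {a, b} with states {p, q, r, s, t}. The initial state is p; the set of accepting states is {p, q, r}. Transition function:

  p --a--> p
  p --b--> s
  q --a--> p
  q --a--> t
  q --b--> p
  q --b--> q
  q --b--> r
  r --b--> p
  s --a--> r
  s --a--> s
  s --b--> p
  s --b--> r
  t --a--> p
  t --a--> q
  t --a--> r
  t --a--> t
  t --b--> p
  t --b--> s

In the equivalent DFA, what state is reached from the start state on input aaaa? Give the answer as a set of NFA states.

Start: {p}.
δ(p,a) = {p}.
Union: {p}.
After a: {p}.
δ(p,a) = {p}.
Union: {p}.
After a: {p}.
δ(p,a) = {p}.
Union: {p}.
After a: {p}.
δ(p,a) = {p}.
Union: {p}.
After a: {p}.

{p}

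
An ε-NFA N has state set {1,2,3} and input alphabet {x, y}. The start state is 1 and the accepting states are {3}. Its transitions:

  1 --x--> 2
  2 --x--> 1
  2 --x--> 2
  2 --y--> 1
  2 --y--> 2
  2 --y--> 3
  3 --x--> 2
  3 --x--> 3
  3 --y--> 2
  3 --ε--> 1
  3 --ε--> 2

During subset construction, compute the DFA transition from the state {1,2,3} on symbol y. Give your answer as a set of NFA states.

δ(1,y) = ∅; δ(2,y) = {1,2,3}; δ(3,y) = {2}.
Union: {1,2,3}.

{1,2,3}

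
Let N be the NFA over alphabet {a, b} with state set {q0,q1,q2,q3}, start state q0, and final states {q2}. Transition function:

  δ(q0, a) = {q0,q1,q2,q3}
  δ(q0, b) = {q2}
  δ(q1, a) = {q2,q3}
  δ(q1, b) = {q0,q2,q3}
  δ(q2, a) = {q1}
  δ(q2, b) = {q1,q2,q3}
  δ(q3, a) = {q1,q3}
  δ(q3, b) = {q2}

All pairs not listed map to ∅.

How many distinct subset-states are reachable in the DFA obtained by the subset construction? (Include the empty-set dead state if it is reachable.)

Start state of the DFA: {q0}.
{q0} --a--> {q0,q1,q2,q3}  [new]
{q0} --b--> {q2}  [new]
{q0,q1,q2,q3} --a--> {q0,q1,q2,q3}  [seen]
{q0,q1,q2,q3} --b--> {q0,q1,q2,q3}  [seen]
{q2} --a--> {q1}  [new]
{q2} --b--> {q1,q2,q3}  [new]
{q1} --a--> {q2,q3}  [new]
{q1} --b--> {q0,q2,q3}  [new]
{q1,q2,q3} --a--> {q1,q2,q3}  [seen]
{q1,q2,q3} --b--> {q0,q1,q2,q3}  [seen]
{q2,q3} --a--> {q1,q3}  [new]
{q2,q3} --b--> {q1,q2,q3}  [seen]
{q0,q2,q3} --a--> {q0,q1,q2,q3}  [seen]
{q0,q2,q3} --b--> {q1,q2,q3}  [seen]
{q1,q3} --a--> {q1,q2,q3}  [seen]
{q1,q3} --b--> {q0,q2,q3}  [seen]
Reachable DFA states: {q0}, {q0,q1,q2,q3}, {q2}, {q1}, {q1,q2,q3}, {q2,q3}, {q0,q2,q3}, {q1,q3}.

8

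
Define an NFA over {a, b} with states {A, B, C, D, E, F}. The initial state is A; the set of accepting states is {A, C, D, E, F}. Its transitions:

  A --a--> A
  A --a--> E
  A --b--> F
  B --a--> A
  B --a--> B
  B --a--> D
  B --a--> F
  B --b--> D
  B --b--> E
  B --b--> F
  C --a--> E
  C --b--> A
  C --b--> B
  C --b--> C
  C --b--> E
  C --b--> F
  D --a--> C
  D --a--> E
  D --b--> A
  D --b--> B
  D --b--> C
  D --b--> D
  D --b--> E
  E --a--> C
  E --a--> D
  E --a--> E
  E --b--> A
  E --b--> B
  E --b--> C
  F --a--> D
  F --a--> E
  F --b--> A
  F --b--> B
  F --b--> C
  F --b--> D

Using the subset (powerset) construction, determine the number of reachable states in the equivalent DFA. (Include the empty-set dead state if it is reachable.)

Start state of the DFA: {A}.
{A} --a--> {A, E}  [new]
{A} --b--> {F}  [new]
{A, E} --a--> {A, C, D, E}  [new]
{A, E} --b--> {A, B, C, F}  [new]
{F} --a--> {D, E}  [new]
{F} --b--> {A, B, C, D}  [new]
{A, C, D, E} --a--> {A, C, D, E}  [seen]
{A, C, D, E} --b--> {A, B, C, D, E, F}  [new]
{A, B, C, F} --a--> {A, B, D, E, F}  [new]
{A, B, C, F} --b--> {A, B, C, D, E, F}  [seen]
{D, E} --a--> {C, D, E}  [new]
{D, E} --b--> {A, B, C, D, E}  [new]
{A, B, C, D} --a--> {A, B, C, D, E, F}  [seen]
{A, B, C, D} --b--> {A, B, C, D, E, F}  [seen]
{A, B, C, D, E, F} --a--> {A, B, C, D, E, F}  [seen]
{A, B, C, D, E, F} --b--> {A, B, C, D, E, F}  [seen]
{A, B, D, E, F} --a--> {A, B, C, D, E, F}  [seen]
{A, B, D, E, F} --b--> {A, B, C, D, E, F}  [seen]
{C, D, E} --a--> {C, D, E}  [seen]
{C, D, E} --b--> {A, B, C, D, E, F}  [seen]
{A, B, C, D, E} --a--> {A, B, C, D, E, F}  [seen]
{A, B, C, D, E} --b--> {A, B, C, D, E, F}  [seen]
Reachable DFA states: {A}, {A, E}, {F}, {A, C, D, E}, {A, B, C, F}, {D, E}, {A, B, C, D}, {A, B, C, D, E, F}, {A, B, D, E, F}, {C, D, E}, {A, B, C, D, E}.

11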